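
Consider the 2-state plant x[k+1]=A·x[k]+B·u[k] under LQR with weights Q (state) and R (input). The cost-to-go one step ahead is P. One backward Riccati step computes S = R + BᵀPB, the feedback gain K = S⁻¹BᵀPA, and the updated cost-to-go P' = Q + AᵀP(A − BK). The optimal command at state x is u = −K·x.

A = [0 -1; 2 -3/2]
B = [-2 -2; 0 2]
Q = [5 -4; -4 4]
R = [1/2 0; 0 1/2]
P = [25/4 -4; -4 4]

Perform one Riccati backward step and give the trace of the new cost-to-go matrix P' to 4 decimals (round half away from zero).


BᵀP = [-12.5000 8.0000; -20.5000 16.0000]
S = R + BᵀPB = [1/2 0; 0 1/2] + [25.0000 41.0000; 41.0000 73.0000] = [25.5000 41.0000; 41.0000 73.5000]
BᵀPA = [16.0000 0.5000; 32.0000 -3.5000]
K = S⁻¹·BᵀPA = [-0.7038 0.9327; 0.8279 -0.5679]
A−BK = [0.2484 -0.2704; 0.3441 -0.3642]
AᵀP(A−BK) = [0.7658 -0.7503; -0.7503 0.7959]
P' = Q + AᵀP(A−BK) = [5.7658 -4.7503; -4.7503 4.7959]
tr(P') = 10.5618

10.5618


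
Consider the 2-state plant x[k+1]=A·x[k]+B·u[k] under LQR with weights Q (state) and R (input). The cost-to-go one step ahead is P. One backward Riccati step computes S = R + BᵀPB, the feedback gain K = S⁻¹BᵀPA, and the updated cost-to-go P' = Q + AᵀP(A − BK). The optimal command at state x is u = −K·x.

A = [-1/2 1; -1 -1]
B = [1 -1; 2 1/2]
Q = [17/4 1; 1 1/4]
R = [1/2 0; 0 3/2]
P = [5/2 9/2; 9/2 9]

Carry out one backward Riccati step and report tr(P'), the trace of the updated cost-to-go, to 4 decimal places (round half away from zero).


4.9502

BᵀP = [11.5000 22.5000; -0.2500 0.0000]
S = R + BᵀPB = [1/2 0; 0 3/2] + [56.5000 -0.2500; -0.2500 0.2500] = [57.0000 -0.2500; -0.2500 1.7500]
BᵀPA = [-28.2500 -11.0000; 0.1250 -0.2500]
K = S⁻¹·BᵀPA = [-0.4956 -0.1937; 0.0006 -0.1705]
A−BK = [-0.0038 1.0232; -0.0091 -0.5273]
AᵀP(A−BK) = [0.1239 0.0484; 0.0484 0.3263]
P' = Q + AᵀP(A−BK) = [4.3739 1.0484; 1.0484 0.5763]
tr(P') = 4.9502


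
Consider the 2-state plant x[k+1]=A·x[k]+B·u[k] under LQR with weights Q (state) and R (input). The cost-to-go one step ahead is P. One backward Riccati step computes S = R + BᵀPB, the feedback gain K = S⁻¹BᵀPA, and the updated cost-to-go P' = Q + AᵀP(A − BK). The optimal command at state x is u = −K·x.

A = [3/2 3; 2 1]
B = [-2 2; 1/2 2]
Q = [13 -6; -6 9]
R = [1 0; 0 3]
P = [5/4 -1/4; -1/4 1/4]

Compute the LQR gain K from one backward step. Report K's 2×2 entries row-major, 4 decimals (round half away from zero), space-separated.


BᵀP = [-2.6250 0.6250; 2.0000 0.0000]
S = R + BᵀPB = [1 0; 0 3] + [5.5625 -4.0000; -4.0000 4.0000] = [6.5625 -4.0000; -4.0000 7.0000]
BᵀPA = [-2.6875 -7.2500; 3.0000 6.0000]
K = S⁻¹·BᵀPA = [-0.2276 -0.8935; 0.2985 0.3466]
A−BK = [0.4478 0.5198; 1.5167 0.7537]
AᵀP(A−BK) = [0.8053 0.8090; 0.8090 1.4426]
P' = Q + AᵀP(A−BK) = [13.8053 -5.1910; -5.1910 10.4426]
tr(P') = 24.2479

-0.2276 -0.8935 0.2985 0.3466


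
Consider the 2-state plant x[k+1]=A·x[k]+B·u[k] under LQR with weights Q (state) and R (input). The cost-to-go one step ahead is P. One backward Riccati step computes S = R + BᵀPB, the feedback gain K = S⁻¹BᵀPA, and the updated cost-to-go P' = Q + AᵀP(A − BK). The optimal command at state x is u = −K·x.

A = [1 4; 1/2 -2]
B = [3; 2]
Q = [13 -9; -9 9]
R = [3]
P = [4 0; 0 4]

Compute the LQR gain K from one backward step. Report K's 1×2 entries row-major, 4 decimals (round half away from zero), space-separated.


0.2909 0.5818

BᵀP = [12.0000 8.0000]
S = R + BᵀPB = [3] + [52.0000] = [55.0000]
BᵀPA = [16.0000 32.0000]
K = S⁻¹·BᵀPA = [0.2909 0.5818]
A−BK = [0.1273 2.2545; -0.0818 -3.1636]
AᵀP(A−BK) = [0.3455 2.6909; 2.6909 61.3818]
P' = Q + AᵀP(A−BK) = [13.3455 -6.3091; -6.3091 70.3818]
tr(P') = 83.7273


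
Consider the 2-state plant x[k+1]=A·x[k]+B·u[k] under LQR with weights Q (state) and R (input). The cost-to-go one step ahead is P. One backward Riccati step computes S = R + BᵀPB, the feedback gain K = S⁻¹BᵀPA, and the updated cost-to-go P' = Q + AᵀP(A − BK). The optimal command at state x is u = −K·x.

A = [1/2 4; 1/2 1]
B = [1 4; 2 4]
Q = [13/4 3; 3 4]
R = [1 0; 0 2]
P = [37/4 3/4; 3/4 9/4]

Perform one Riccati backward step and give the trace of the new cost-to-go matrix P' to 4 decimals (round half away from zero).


BᵀP = [10.7500 5.2500; 40.0000 12.0000]
S = R + BᵀPB = [1 0; 0 2] + [21.2500 64.0000; 64.0000 208.0000] = [22.2500 64.0000; 64.0000 210.0000]
BᵀPA = [8.0000 48.2500; 26.0000 172.0000]
K = S⁻¹·BᵀPA = [0.0278 -1.5186; 0.1154 1.2819]
A−BK = [0.0108 0.3912; -0.0169 -1.0902]
AᵀP(A−BK) = [0.0288 0.3205; 0.3205 9.0425]
P' = Q + AᵀP(A−BK) = [3.2788 3.3205; 3.3205 13.0425]
tr(P') = 16.3213

16.3213


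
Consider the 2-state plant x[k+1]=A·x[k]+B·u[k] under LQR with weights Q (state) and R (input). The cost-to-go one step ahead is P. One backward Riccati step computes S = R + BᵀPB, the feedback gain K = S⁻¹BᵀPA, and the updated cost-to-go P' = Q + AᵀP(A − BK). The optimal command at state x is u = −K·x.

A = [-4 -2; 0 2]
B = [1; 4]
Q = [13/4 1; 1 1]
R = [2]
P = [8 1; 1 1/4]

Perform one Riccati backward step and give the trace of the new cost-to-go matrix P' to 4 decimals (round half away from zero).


34.3409

BᵀP = [12.0000 2.0000]
S = R + BᵀPB = [2] + [20.0000] = [22.0000]
BᵀPA = [-48.0000 -20.0000]
K = S⁻¹·BᵀPA = [-2.1818 -0.9091]
A−BK = [-1.8182 -1.0909; 8.7273 5.6364]
AᵀP(A−BK) = [23.2727 12.3636; 12.3636 6.8182]
P' = Q + AᵀP(A−BK) = [26.5227 13.3636; 13.3636 7.8182]
tr(P') = 34.3409


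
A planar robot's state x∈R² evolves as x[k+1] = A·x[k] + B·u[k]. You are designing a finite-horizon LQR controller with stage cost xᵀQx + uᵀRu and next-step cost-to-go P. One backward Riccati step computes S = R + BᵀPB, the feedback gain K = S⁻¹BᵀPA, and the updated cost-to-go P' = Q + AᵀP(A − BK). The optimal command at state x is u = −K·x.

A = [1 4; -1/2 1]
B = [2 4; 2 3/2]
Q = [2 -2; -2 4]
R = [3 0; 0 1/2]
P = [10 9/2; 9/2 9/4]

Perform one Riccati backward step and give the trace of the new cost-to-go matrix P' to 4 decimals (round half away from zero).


6.6163

BᵀP = [29.0000 13.5000; 46.7500 21.3750]
S = R + BᵀPB = [3 0; 0 1/2] + [85.0000 136.2500; 136.2500 219.0625] = [88.0000 136.2500; 136.2500 219.5625]
BᵀPA = [22.2500 129.5000; 36.0625 208.3750]
K = S⁻¹·BᵀPA = [-0.0373 0.0558; 0.1874 0.9144]
A−BK = [0.3250 0.2307; -0.7065 -0.4832]
AᵀP(A−BK) = [0.1345 0.1572; 0.1572 0.4817]
P' = Q + AᵀP(A−BK) = [2.1345 -1.8428; -1.8428 4.4817]
tr(P') = 6.6163


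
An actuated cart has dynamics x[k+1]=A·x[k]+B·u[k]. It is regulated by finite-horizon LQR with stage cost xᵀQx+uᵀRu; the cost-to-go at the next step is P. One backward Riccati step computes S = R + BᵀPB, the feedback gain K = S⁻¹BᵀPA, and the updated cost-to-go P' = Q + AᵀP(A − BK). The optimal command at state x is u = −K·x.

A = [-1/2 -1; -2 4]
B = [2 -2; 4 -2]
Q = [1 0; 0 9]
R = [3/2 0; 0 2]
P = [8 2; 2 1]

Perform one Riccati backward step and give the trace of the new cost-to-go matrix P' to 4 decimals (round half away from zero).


BᵀP = [24.0000 8.0000; -20.0000 -6.0000]
S = R + BᵀPB = [3/2 0; 0 2] + [80.0000 -64.0000; -64.0000 52.0000] = [81.5000 -64.0000; -64.0000 54.0000]
BᵀPA = [-28.0000 8.0000; 22.0000 -4.0000]
K = S⁻¹·BᵀPA = [-0.3410 0.5770; 0.0033 0.6098]
A−BK = [0.1885 -0.9344; -0.6295 2.9115]
AᵀP(A−BK) = [0.3803 -1.2590; -1.2590 5.8230]
P' = Q + AᵀP(A−BK) = [1.3803 -1.2590; -1.2590 14.8230]
tr(P') = 16.2033

16.2033


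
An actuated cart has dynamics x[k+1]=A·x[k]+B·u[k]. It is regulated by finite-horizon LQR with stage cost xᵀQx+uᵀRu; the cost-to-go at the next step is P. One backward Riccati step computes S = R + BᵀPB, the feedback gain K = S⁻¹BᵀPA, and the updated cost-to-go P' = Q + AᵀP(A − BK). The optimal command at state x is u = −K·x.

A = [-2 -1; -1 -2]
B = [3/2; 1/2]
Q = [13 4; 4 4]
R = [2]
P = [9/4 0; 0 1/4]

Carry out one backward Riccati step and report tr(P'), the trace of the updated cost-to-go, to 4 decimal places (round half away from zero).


21.0219

BᵀP = [3.3750 0.1250]
S = R + BᵀPB = [2] + [5.1250] = [7.1250]
BᵀPA = [-6.8750 -3.6250]
K = S⁻¹·BᵀPA = [-0.9649 -0.5088]
A−BK = [-0.5526 -0.2368; -0.5175 -1.7456]
AᵀP(A−BK) = [2.6162 1.5022; 1.5022 1.4057]
P' = Q + AᵀP(A−BK) = [15.6162 5.5022; 5.5022 5.4057]
tr(P') = 21.0219


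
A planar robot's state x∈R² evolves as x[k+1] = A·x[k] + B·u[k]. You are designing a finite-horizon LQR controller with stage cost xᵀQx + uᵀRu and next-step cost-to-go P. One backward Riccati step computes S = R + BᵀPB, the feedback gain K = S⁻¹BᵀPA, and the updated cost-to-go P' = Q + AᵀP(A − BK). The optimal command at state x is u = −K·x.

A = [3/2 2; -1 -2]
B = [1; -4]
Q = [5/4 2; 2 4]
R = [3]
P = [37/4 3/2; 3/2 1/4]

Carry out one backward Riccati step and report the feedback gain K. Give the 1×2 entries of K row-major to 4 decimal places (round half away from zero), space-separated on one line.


BᵀP = [3.2500 0.5000]
S = R + BᵀPB = [3] + [1.2500] = [4.2500]
BᵀPA = [4.3750 5.5000]
K = S⁻¹·BᵀPA = [1.0294 1.2941]
A−BK = [0.4706 0.7059; 3.1176 3.1765]
AᵀP(A−BK) = [12.0588 15.0882; 15.0882 18.8824]
P' = Q + AᵀP(A−BK) = [13.3088 17.0882; 17.0882 22.8824]
tr(P') = 36.1912

1.0294 1.2941


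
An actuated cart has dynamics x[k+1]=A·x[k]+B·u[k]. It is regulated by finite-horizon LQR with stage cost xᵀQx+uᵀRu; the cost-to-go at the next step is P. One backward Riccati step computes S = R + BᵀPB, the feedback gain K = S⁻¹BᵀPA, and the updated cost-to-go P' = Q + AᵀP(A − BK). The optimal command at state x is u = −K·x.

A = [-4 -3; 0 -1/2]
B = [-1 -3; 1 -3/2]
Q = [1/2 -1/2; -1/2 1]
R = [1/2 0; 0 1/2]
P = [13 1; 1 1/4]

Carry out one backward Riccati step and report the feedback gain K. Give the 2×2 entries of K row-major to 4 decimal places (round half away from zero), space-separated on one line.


0.7388 0.4233 1.0591 0.8458

BᵀP = [-12.0000 -0.7500; -40.5000 -3.3750]
S = R + BᵀPB = [1/2 0; 0 1/2] + [11.2500 37.1250; 37.1250 126.5625] = [11.7500 37.1250; 37.1250 127.0625]
BᵀPA = [48.0000 36.3750; 162.0000 123.1875]
K = S⁻¹·BᵀPA = [0.7388 0.4233; 1.0591 0.8458]
A−BK = [-0.0839 -0.0392; 0.8499 0.3454]
AᵀP(A−BK) = [0.9632 0.6581; 0.6581 0.4700]
P' = Q + AᵀP(A−BK) = [1.4632 0.1581; 0.1581 1.4700]
tr(P') = 2.9333


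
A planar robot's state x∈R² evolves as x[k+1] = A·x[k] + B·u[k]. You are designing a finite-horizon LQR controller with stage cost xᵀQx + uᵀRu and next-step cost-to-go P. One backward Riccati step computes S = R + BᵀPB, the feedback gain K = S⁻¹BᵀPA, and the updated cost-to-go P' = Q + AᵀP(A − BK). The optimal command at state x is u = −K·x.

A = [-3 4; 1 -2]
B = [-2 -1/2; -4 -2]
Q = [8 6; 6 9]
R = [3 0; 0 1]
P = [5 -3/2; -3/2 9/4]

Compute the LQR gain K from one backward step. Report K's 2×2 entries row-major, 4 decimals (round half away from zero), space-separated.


BᵀP = [-4.0000 -6.0000; 0.5000 -3.7500]
S = R + BᵀPB = [3 0; 0 1] + [32.0000 14.0000; 14.0000 7.2500] = [35.0000 14.0000; 14.0000 8.2500]
BᵀPA = [6.0000 -4.0000; -5.2500 9.5000]
K = S⁻¹·BᵀPA = [1.3261 -1.7898; -2.8868 4.1887]
A−BK = [-1.7911 2.5148; 0.5310 -0.7817]
AᵀP(A−BK) = [33.1375 -46.7709; -46.7709 66.0485]
P' = Q + AᵀP(A−BK) = [41.1375 -40.7709; -40.7709 75.0485]
tr(P') = 116.1860

1.3261 -1.7898 -2.8868 4.1887


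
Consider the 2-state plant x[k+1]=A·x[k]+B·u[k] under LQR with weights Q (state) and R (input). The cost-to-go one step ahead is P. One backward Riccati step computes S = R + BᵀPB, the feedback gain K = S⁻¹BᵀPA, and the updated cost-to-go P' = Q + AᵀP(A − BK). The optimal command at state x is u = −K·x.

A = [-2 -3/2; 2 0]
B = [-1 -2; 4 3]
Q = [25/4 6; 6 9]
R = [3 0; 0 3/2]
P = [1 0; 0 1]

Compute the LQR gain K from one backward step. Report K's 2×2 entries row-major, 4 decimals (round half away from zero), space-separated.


0.0532 -0.2154 0.6383 0.4149

BᵀP = [-1.0000 4.0000; -2.0000 3.0000]
S = R + BᵀPB = [3 0; 0 3/2] + [17.0000 14.0000; 14.0000 13.0000] = [20.0000 14.0000; 14.0000 14.5000]
BᵀPA = [10.0000 1.5000; 10.0000 3.0000]
K = S⁻¹·BᵀPA = [0.0532 -0.2154; 0.6383 0.4149]
A−BK = [-0.6702 -0.8856; -0.1277 -0.3830]
AᵀP(A−BK) = [1.0851 1.0053; 1.0053 1.3285]
P' = Q + AᵀP(A−BK) = [7.3351 7.0053; 7.0053 10.3285]
tr(P') = 17.6636


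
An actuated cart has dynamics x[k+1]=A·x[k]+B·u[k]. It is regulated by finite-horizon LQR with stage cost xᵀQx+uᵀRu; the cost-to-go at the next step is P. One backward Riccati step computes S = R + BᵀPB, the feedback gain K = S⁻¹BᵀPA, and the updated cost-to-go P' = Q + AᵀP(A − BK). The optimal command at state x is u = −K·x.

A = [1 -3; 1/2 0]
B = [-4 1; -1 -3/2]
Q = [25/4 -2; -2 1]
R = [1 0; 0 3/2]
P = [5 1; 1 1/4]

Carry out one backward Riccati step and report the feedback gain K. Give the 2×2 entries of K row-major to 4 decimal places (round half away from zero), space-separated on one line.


-0.2568 0.6885 0.0139 -0.1059

BᵀP = [-21.0000 -4.2500; 3.5000 0.6250]
S = R + BᵀPB = [1 0; 0 3/2] + [88.2500 -14.6250; -14.6250 2.5625] = [89.2500 -14.6250; -14.6250 4.0625]
BᵀPA = [-23.1250 63.0000; 3.8125 -10.5000]
K = S⁻¹·BᵀPA = [-0.2568 0.6885; 0.0139 -0.1059]
A−BK = [-0.0412 -0.1400; 0.2640 0.5296]
AᵀP(A−BK) = [0.0704 -0.1740; -0.1740 0.5107]
P' = Q + AᵀP(A−BK) = [6.3204 -2.1740; -2.1740 1.5107]
tr(P') = 7.8311


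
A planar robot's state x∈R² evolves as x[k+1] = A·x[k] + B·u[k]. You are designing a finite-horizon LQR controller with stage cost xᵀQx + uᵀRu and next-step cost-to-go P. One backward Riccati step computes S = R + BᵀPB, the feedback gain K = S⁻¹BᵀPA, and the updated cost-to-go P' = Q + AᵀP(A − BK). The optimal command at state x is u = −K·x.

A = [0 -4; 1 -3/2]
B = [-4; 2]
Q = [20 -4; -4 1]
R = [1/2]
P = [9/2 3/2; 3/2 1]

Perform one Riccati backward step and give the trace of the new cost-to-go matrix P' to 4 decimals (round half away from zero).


30.9738

BᵀP = [-15.0000 -4.0000]
S = R + BᵀPB = [1/2] + [52.0000] = [52.5000]
BᵀPA = [-4.0000 66.0000]
K = S⁻¹·BᵀPA = [-0.0762 1.2571]
A−BK = [-0.3048 1.0286; 1.1524 -4.0143]
AᵀP(A−BK) = [0.6952 -2.4714; -2.4714 9.2786]
P' = Q + AᵀP(A−BK) = [20.6952 -6.4714; -6.4714 10.2786]
tr(P') = 30.9738


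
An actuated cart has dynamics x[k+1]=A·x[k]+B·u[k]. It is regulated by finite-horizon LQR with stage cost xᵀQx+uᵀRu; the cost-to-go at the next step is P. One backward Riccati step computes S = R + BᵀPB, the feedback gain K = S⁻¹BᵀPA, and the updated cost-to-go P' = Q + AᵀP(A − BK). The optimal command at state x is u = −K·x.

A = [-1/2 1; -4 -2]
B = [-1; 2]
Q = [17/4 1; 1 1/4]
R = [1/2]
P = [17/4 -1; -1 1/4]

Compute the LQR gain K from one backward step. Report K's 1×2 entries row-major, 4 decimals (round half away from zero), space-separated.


BᵀP = [-6.2500 1.5000]
S = R + BᵀPB = [1/2] + [9.2500] = [9.7500]
BᵀPA = [-2.8750 -9.2500]
K = S⁻¹·BᵀPA = [-0.2949 -0.9487]
A−BK = [-0.7949 0.0513; -3.4103 -0.1026]
AᵀP(A−BK) = [0.2147 0.1474; 0.1474 0.4744]
P' = Q + AᵀP(A−BK) = [4.4647 1.1474; 1.1474 0.7244]
tr(P') = 5.1891

-0.2949 -0.9487


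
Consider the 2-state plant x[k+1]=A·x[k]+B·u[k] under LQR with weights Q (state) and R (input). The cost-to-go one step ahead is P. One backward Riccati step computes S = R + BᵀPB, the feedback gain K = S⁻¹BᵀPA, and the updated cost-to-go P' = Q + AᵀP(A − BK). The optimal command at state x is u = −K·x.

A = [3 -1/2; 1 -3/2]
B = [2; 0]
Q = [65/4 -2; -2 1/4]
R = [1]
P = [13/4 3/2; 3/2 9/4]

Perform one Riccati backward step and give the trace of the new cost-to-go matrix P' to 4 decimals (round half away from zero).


BᵀP = [6.5000 3.0000]
S = R + BᵀPB = [1] + [13.0000] = [14.0000]
BᵀPA = [22.5000 -7.7500]
K = S⁻¹·BᵀPA = [1.6071 -0.5536]
A−BK = [-0.2143 0.6071; 1.0000 -1.5000]
AᵀP(A−BK) = [4.3393 -3.2946; -3.2946 3.8348]
P' = Q + AᵀP(A−BK) = [20.5893 -5.2946; -5.2946 4.0848]
tr(P') = 24.6741

24.6741


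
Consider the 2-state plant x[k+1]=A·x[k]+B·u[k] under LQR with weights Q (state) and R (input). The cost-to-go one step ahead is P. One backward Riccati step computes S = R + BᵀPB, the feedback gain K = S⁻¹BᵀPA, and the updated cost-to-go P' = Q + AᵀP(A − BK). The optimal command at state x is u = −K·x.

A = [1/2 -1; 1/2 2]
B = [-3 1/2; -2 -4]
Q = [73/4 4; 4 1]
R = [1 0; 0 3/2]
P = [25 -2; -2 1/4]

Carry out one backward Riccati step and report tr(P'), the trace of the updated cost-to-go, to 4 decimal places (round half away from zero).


BᵀP = [-71.0000 5.5000; 20.5000 -2.0000]
S = R + BᵀPB = [1 0; 0 3/2] + [202.0000 -57.5000; -57.5000 18.2500] = [203.0000 -57.5000; -57.5000 19.7500]
BᵀPA = [-32.7500 82.0000; 9.2500 -24.5000]
K = S⁻¹·BᵀPA = [-0.1635 0.2998; -0.0076 -0.3677]
A−BK = [0.0133 0.0832; 0.1424 1.1287]
AᵀP(A−BK) = [0.0287 -0.0307; -0.0307 0.4086]
P' = Q + AᵀP(A−BK) = [18.2787 3.9693; 3.9693 1.4086]
tr(P') = 19.6873

19.6873


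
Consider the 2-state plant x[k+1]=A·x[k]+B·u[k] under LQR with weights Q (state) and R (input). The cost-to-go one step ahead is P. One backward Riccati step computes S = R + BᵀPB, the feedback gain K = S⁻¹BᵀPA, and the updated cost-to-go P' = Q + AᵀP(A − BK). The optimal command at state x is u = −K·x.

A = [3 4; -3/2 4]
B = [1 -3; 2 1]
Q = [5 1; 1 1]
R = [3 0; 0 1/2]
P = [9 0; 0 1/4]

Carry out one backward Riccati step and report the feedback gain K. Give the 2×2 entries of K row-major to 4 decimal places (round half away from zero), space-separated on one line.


BᵀP = [9.0000 0.5000; -27.0000 0.2500]
S = R + BᵀPB = [3 0; 0 1/2] + [10.0000 -26.5000; -26.5000 81.2500] = [13.0000 -26.5000; -26.5000 81.7500]
BᵀPA = [26.2500 38.0000; -81.3750 -107.0000]
K = S⁻¹·BᵀPA = [-0.0291 0.7517; -1.0049 -1.0652]
A−BK = [0.0146 0.0527; -0.4369 3.5617]
AᵀP(A−BK) = [0.5570 0.0874; 0.0874 5.4591]
P' = Q + AᵀP(A−BK) = [5.5570 1.0874; 1.0874 6.4591]
tr(P') = 12.0161

-0.0291 0.7517 -1.0049 -1.0652


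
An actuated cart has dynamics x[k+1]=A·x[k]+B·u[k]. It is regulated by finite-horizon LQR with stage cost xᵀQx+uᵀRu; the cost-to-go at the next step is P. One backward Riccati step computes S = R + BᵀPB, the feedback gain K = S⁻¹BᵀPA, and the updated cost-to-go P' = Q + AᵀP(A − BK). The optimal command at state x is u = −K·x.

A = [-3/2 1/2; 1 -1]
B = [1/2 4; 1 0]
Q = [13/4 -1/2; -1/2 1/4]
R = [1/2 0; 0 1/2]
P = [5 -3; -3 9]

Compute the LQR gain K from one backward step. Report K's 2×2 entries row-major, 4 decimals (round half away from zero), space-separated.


BᵀP = [-0.5000 7.5000; 20.0000 -12.0000]
S = R + BᵀPB = [1/2 0; 0 1/2] + [7.2500 -2.0000; -2.0000 80.0000] = [7.7500 -2.0000; -2.0000 80.5000]
BᵀPA = [8.2500 -7.7500; -42.0000 22.0000]
K = S⁻¹·BᵀPA = [0.9359 -0.9355; -0.4985 0.2501]
A−BK = [0.0260 -0.0325; 0.0641 -0.0645]
AᵀP(A−BK) = [0.5926 -0.5302; -0.5302 0.4990]
P' = Q + AᵀP(A−BK) = [3.8426 -1.0302; -1.0302 0.7490]
tr(P') = 4.5916

0.9359 -0.9355 -0.4985 0.2501


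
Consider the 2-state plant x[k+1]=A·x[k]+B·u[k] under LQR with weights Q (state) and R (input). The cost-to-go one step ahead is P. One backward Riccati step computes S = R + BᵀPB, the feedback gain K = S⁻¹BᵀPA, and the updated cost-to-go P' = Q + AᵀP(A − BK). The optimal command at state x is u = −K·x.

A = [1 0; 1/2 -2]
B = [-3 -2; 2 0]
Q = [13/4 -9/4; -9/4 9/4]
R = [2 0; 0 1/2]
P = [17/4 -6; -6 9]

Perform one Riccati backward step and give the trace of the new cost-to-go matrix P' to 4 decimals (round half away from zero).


BᵀP = [-24.7500 36.0000; -8.5000 12.0000]
S = R + BᵀPB = [2 0; 0 1/2] + [146.2500 49.5000; 49.5000 17.0000] = [148.2500 49.5000; 49.5000 17.5000]
BᵀPA = [-6.7500 -72.0000; -2.5000 -24.0000]
K = S⁻¹·BᵀPA = [0.0390 -0.4996; -0.2533 0.0416]
A−BK = [0.6106 -1.4154; 0.4219 -1.0009]
AᵀP(A−BK) = [0.1303 -0.2680; -0.2680 1.0304]
P' = Q + AᵀP(A−BK) = [3.3803 -2.5180; -2.5180 3.2804]
tr(P') = 6.6607

6.6607


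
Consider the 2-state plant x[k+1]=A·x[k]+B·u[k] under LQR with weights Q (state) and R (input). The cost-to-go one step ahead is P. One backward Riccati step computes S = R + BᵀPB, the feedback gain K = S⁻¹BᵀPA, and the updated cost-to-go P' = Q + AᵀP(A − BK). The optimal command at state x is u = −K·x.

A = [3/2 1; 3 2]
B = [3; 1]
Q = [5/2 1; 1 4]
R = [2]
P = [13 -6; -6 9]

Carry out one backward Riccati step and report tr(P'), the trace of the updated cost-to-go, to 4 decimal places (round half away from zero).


BᵀP = [33.0000 -9.0000]
S = R + BᵀPB = [2] + [90.0000] = [92.0000]
BᵀPA = [22.5000 15.0000]
K = S⁻¹·BᵀPA = [0.2446 0.1630]
A−BK = [0.7663 0.5109; 2.7554 1.8370]
AᵀP(A−BK) = [50.7473 33.8315; 33.8315 22.5543]
P' = Q + AᵀP(A−BK) = [53.2473 34.8315; 34.8315 26.5543]
tr(P') = 79.8016

79.8016


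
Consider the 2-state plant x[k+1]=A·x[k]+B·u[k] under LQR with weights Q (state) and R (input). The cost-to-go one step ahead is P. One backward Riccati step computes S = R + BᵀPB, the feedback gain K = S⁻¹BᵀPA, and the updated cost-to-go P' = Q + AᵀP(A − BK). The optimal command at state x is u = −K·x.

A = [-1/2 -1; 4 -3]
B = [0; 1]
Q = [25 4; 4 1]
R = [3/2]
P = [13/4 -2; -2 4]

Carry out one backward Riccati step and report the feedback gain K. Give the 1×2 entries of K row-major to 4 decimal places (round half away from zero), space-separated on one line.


3.0909 -1.8182

BᵀP = [-2.0000 4.0000]
S = R + BᵀPB = [3/2] + [4.0000] = [5.5000]
BᵀPA = [17.0000 -10.0000]
K = S⁻¹·BᵀPA = [3.0909 -1.8182]
A−BK = [-0.5000 -1.0000; 0.9091 -1.1818]
AᵀP(A−BK) = [20.2670 -10.4659; -10.4659 9.0682]
P' = Q + AᵀP(A−BK) = [45.2670 -6.4659; -6.4659 10.0682]
tr(P') = 55.3352


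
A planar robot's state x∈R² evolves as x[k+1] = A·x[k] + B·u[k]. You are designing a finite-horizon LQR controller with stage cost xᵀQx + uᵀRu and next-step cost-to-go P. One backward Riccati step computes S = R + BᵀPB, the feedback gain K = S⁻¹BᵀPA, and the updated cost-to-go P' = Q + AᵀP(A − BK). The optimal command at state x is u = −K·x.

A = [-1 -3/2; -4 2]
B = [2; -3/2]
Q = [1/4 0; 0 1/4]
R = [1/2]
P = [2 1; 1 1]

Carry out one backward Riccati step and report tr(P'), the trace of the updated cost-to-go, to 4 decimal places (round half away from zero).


23.1447

BᵀP = [2.5000 0.5000]
S = R + BᵀPB = [1/2] + [4.2500] = [4.7500]
BᵀPA = [-4.5000 -2.7500]
K = S⁻¹·BᵀPA = [-0.9474 -0.5789]
A−BK = [0.8947 -0.3421; -5.4211 1.1316]
AᵀP(A−BK) = [21.7368 -3.6053; -3.6053 0.9079]
P' = Q + AᵀP(A−BK) = [21.9868 -3.6053; -3.6053 1.1579]
tr(P') = 23.1447


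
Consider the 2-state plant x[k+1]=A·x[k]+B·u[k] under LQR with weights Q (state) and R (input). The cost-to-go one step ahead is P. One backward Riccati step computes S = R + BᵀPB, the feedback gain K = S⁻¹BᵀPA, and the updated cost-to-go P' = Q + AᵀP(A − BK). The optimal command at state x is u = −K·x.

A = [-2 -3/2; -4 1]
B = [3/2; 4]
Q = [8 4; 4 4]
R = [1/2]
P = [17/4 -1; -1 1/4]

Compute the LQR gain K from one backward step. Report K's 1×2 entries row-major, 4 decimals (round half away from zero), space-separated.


-1.3333 -1.9697

BᵀP = [2.3750 -0.5000]
S = R + BᵀPB = [1/2] + [1.5625] = [2.0625]
BᵀPA = [-2.7500 -4.0625]
K = S⁻¹·BᵀPA = [-1.3333 -1.9697]
A−BK = [0.0000 1.4545; 1.3333 8.8788]
AᵀP(A−BK) = [1.3333 2.3333; 2.3333 4.8106]
P' = Q + AᵀP(A−BK) = [9.3333 6.3333; 6.3333 8.8106]
tr(P') = 18.1439


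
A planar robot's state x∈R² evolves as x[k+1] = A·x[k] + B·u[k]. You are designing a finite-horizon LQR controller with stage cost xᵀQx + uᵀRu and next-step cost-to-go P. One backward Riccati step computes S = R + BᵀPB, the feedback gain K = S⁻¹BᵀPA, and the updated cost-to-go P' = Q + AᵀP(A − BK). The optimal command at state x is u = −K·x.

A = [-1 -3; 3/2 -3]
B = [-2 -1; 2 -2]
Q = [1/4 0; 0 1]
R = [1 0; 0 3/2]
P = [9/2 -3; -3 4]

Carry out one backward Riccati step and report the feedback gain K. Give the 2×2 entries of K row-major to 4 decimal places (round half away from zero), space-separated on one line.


BᵀP = [-15.0000 14.0000; 1.5000 -5.0000]
S = R + BᵀPB = [1 0; 0 3/2] + [58.0000 -13.0000; -13.0000 8.5000] = [59.0000 -13.0000; -13.0000 10.0000]
BᵀPA = [36.0000 3.0000; -9.0000 10.5000]
K = S⁻¹·BᵀPA = [0.5772 0.3955; -0.1496 1.5641]
A−BK = [0.0048 -0.6449; 0.0463 -0.6627]
AᵀP(A−BK) = [0.3741 -0.1603; -0.1603 4.8901]
P' = Q + AᵀP(A−BK) = [0.6241 -0.1603; -0.1603 5.8901]
tr(P') = 6.5143

0.5772 0.3955 -0.1496 1.5641


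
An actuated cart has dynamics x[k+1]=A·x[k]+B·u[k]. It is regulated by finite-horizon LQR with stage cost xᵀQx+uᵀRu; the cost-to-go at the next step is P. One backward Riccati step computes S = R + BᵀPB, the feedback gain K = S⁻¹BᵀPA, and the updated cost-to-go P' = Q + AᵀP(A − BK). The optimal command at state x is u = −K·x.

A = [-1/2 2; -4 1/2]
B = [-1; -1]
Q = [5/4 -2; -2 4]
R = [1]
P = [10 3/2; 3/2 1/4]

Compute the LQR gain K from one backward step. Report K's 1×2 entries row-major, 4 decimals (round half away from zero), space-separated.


BᵀP = [-11.5000 -1.7500]
S = R + BᵀPB = [1] + [13.2500] = [14.2500]
BᵀPA = [12.7500 -23.8750]
K = S⁻¹·BᵀPA = [0.8947 -1.6754]
A−BK = [0.3947 0.3246; -3.1053 -1.1754]
AᵀP(A−BK) = [1.0921 -1.5132; -1.5132 3.0614]
P' = Q + AᵀP(A−BK) = [2.3421 -3.5132; -3.5132 7.0614]
tr(P') = 9.4035

0.8947 -1.6754


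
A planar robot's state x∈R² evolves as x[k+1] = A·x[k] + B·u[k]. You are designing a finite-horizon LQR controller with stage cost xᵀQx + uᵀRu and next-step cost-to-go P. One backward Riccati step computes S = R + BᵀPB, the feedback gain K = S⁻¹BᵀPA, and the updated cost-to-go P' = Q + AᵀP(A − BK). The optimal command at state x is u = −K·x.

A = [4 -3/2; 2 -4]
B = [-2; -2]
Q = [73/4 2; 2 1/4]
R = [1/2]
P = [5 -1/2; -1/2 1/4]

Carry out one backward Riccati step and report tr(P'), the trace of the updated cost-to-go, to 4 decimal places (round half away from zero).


BᵀP = [-9.0000 0.5000]
S = R + BᵀPB = [1/2] + [17.0000] = [17.5000]
BᵀPA = [-35.0000 11.5000]
K = S⁻¹·BᵀPA = [-2.0000 0.6571]
A−BK = [0.0000 -0.1857; -2.0000 -2.6857]
AᵀP(A−BK) = [3.0000 0.5000; 0.5000 1.6929]
P' = Q + AᵀP(A−BK) = [21.2500 2.5000; 2.5000 1.9429]
tr(P') = 23.1929

23.1929


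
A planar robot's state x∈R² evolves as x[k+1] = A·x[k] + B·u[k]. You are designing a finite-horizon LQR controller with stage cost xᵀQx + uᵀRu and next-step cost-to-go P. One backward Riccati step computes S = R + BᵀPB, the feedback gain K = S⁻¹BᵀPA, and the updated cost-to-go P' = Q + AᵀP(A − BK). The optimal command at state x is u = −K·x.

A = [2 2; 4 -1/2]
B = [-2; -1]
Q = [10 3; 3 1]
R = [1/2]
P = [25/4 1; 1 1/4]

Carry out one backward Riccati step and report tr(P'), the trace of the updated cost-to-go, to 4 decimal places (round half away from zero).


BᵀP = [-13.5000 -2.2500]
S = R + BᵀPB = [1/2] + [29.2500] = [29.7500]
BᵀPA = [-36.0000 -25.8750]
K = S⁻¹·BᵀPA = [-1.2101 -0.8697]
A−BK = [-0.4202 0.2605; 2.7899 -1.3697]
AᵀP(A−BK) = [1.4370 0.1891; 0.1891 0.5578]
P' = Q + AᵀP(A−BK) = [11.4370 3.1891; 3.1891 1.5578]
tr(P') = 12.9947

12.9947


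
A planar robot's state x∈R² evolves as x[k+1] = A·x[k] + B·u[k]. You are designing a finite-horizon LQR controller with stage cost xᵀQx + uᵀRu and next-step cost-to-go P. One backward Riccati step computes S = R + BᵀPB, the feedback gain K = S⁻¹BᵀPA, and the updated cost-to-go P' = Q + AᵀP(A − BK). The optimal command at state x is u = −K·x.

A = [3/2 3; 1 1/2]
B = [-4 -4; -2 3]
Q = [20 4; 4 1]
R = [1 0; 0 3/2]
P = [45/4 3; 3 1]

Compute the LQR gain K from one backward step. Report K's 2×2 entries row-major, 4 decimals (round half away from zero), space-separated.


BᵀP = [-51.0000 -14.0000; -36.0000 -9.0000]
S = R + BᵀPB = [1 0; 0 3/2] + [232.0000 162.0000; 162.0000 117.0000] = [233.0000 162.0000; 162.0000 118.5000]
BᵀPA = [-90.5000 -160.0000; -63.0000 -112.5000]
K = S⁻¹·BᵀPA = [-0.3793 -0.5379; -0.0132 -0.2141]
A−BK = [-0.0697 -0.0077; 0.2810 0.0664]
AᵀP(A−BK) = [0.1602 0.2125; 0.2125 0.3600]
P' = Q + AᵀP(A−BK) = [20.1602 4.2125; 4.2125 1.3600]
tr(P') = 21.5202

-0.3793 -0.5379 -0.0132 -0.2141


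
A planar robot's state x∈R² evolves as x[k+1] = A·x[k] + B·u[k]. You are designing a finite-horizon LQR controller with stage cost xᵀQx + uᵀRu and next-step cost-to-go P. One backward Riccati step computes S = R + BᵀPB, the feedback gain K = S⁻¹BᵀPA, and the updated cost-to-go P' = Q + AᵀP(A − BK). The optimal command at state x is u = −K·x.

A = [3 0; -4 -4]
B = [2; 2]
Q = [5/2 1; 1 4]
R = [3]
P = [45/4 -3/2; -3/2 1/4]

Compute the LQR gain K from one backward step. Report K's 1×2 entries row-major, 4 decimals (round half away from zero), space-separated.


1.8514 0.2703

BᵀP = [19.5000 -2.5000]
S = R + BᵀPB = [3] + [34.0000] = [37.0000]
BᵀPA = [68.5000 10.0000]
K = S⁻¹·BᵀPA = [1.8514 0.2703]
A−BK = [-0.7027 -0.5405; -7.7027 -4.5405]
AᵀP(A−BK) = [14.4324 3.4865; 3.4865 1.2973]
P' = Q + AᵀP(A−BK) = [16.9324 4.4865; 4.4865 5.2973]
tr(P') = 22.2297


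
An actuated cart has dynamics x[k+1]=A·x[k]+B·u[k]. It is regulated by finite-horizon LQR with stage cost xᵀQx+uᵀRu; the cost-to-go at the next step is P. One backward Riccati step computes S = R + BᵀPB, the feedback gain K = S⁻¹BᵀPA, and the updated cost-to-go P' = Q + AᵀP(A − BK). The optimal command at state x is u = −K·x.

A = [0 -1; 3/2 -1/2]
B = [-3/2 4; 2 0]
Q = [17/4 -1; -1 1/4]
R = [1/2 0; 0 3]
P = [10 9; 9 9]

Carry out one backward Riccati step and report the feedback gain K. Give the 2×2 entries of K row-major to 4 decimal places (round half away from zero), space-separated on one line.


BᵀP = [3.0000 4.5000; 40.0000 36.0000]
S = R + BᵀPB = [1/2 0; 0 3] + [4.5000 12.0000; 12.0000 160.0000] = [5.0000 12.0000; 12.0000 163.0000]
BᵀPA = [6.7500 -5.2500; 54.0000 -58.0000]
K = S⁻¹·BᵀPA = [0.6740 -0.2381; 0.2817 -0.3383]
A−BK = [-0.1157 -0.0039; 0.1520 -0.0238]
AᵀP(A−BK) = [0.4904 -0.3747; -0.3747 0.3786]
P' = Q + AᵀP(A−BK) = [4.7404 -1.3747; -1.3747 0.6286]
tr(P') = 5.3690

0.6740 -0.2381 0.2817 -0.3383


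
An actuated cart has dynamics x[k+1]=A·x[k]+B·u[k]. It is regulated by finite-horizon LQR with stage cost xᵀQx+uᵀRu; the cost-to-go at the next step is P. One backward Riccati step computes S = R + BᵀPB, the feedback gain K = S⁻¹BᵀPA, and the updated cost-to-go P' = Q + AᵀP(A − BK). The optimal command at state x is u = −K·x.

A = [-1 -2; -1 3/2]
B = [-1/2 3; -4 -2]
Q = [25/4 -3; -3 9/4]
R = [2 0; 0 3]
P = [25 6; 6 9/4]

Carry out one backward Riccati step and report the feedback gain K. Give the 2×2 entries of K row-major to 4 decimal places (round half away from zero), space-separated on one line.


BᵀP = [-36.5000 -12.0000; 63.0000 13.5000]
S = R + BᵀPB = [2 0; 0 3] + [66.2500 -85.5000; -85.5000 162.0000] = [68.2500 -85.5000; -85.5000 165.0000]
BᵀPA = [48.5000 55.0000; -76.5000 -105.7500]
K = S⁻¹·BᵀPA = [0.3700 0.0084; -0.2719 -0.6365]
A−BK = [0.0008 -0.0862; -0.0640 0.2607]
AᵀP(A−BK) = [0.5042 0.5206; 0.5206 1.2847]
P' = Q + AᵀP(A−BK) = [6.7542 -2.4794; -2.4794 3.5347]
tr(P') = 10.2889

0.3700 0.0084 -0.2719 -0.6365


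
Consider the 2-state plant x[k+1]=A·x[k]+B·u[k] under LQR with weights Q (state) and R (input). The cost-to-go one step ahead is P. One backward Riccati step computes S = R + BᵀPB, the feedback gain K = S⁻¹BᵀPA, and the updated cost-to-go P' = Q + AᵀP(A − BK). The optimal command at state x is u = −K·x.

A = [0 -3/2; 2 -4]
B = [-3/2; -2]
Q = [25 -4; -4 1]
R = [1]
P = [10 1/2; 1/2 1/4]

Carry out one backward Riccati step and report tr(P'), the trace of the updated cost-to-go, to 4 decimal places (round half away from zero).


28.6909

BᵀP = [-16.0000 -1.2500]
S = R + BᵀPB = [1] + [26.5000] = [27.5000]
BᵀPA = [-2.5000 29.0000]
K = S⁻¹·BᵀPA = [-0.0909 1.0545]
A−BK = [-0.1364 0.0818; 1.8182 -1.8909]
AᵀP(A−BK) = [0.7727 -0.8636; -0.8636 1.9182]
P' = Q + AᵀP(A−BK) = [25.7727 -4.8636; -4.8636 2.9182]
tr(P') = 28.6909


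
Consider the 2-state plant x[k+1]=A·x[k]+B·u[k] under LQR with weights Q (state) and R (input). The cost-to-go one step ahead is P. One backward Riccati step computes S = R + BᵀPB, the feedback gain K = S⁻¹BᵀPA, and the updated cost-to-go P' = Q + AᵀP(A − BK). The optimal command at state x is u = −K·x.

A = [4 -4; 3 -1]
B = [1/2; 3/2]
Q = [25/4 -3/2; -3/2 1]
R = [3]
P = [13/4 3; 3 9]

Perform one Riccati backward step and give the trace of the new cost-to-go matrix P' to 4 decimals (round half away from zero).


BᵀP = [6.1250 15.0000]
S = R + BᵀPB = [3] + [25.5625] = [28.5625]
BᵀPA = [69.5000 -39.5000]
K = S⁻¹·BᵀPA = [2.4333 -1.3829]
A−BK = [2.7834 -3.3085; -0.6499 1.0744]
AᵀP(A−BK) = [35.8884 -30.8862; -30.8862 30.3742]
P' = Q + AᵀP(A−BK) = [42.1384 -32.3862; -32.3862 31.3742]
tr(P') = 73.5126

73.5126


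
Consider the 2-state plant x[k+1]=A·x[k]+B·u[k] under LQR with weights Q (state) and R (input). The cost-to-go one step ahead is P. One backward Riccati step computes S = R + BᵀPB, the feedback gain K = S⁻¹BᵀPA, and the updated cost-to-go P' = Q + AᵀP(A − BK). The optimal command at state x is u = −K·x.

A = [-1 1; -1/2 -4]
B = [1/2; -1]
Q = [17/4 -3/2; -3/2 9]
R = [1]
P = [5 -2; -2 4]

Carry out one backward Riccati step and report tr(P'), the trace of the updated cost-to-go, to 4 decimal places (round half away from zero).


29.0076

BᵀP = [4.5000 -5.0000]
S = R + BᵀPB = [1] + [7.2500] = [8.2500]
BᵀPA = [-2.0000 24.5000]
K = S⁻¹·BᵀPA = [-0.2424 2.9697]
A−BK = [-0.8788 -0.4848; -0.7424 -1.0303]
AᵀP(A−BK) = [3.5152 1.9394; 1.9394 12.2424]
P' = Q + AᵀP(A−BK) = [7.7652 0.4394; 0.4394 21.2424]
tr(P') = 29.0076


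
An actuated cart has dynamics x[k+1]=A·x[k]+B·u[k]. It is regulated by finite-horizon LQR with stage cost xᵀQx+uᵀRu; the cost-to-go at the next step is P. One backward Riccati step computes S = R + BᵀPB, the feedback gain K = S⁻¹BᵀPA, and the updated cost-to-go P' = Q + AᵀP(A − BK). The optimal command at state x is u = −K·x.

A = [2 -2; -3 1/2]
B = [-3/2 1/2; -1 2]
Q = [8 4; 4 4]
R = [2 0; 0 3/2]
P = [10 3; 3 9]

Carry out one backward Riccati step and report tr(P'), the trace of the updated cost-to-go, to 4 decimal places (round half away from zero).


BᵀP = [-18.0000 -13.5000; 11.0000 19.5000]
S = R + BᵀPB = [2 0; 0 3/2] + [40.5000 -36.0000; -36.0000 44.5000] = [42.5000 -36.0000; -36.0000 46.0000]
BᵀPA = [4.5000 29.2500; -36.5000 -12.2500]
K = S⁻¹·BᵀPA = [-1.6798 1.3725; -2.1081 0.8079]
A−BK = [0.5343 -0.3451; -0.4636 0.2568]
AᵀP(A−BK) = [15.6129 -9.1898; -9.1898 5.9996]
P' = Q + AᵀP(A−BK) = [23.6129 -5.1898; -5.1898 9.9996]
tr(P') = 33.6124

33.6124


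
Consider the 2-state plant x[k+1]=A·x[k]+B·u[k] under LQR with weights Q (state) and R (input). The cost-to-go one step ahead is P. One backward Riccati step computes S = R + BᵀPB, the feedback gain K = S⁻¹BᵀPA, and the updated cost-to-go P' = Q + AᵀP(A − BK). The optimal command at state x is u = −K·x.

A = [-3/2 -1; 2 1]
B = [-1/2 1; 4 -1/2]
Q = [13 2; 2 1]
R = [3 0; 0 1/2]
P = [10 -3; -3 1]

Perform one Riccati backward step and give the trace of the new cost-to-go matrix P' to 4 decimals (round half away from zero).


15.6484

BᵀP = [-17.0000 5.5000; 11.5000 -3.5000]
S = R + BᵀPB = [3 0; 0 1/2] + [30.5000 -19.7500; -19.7500 13.2500] = [33.5000 -19.7500; -19.7500 13.7500]
BᵀPA = [36.5000 22.5000; -24.2500 -15.0000]
K = S⁻¹·BᵀPA = [0.3251 0.1860; -1.2967 -0.8237]
A−BK = [-0.0407 -0.0833; 0.0514 -0.1559]
AᵀP(A−BK) = [1.1895 0.7352; 0.7352 0.4588]
P' = Q + AᵀP(A−BK) = [14.1895 2.7352; 2.7352 1.4588]
tr(P') = 15.6484


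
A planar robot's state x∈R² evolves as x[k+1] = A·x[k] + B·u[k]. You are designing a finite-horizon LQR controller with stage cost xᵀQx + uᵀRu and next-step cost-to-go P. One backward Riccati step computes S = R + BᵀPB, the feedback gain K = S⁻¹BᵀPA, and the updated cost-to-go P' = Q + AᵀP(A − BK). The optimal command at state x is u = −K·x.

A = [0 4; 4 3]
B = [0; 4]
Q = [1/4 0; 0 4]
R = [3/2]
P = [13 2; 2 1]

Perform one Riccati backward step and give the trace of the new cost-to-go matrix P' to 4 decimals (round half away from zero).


BᵀP = [8.0000 4.0000]
S = R + BᵀPB = [3/2] + [16.0000] = [17.5000]
BᵀPA = [16.0000 44.0000]
K = S⁻¹·BᵀPA = [0.9143 2.5143]
A−BK = [0.0000 4.0000; 0.3429 -7.0571]
AᵀP(A−BK) = [1.3714 3.7714; 3.7714 154.3714]
P' = Q + AᵀP(A−BK) = [1.6214 3.7714; 3.7714 158.3714]
tr(P') = 159.9929

159.9929


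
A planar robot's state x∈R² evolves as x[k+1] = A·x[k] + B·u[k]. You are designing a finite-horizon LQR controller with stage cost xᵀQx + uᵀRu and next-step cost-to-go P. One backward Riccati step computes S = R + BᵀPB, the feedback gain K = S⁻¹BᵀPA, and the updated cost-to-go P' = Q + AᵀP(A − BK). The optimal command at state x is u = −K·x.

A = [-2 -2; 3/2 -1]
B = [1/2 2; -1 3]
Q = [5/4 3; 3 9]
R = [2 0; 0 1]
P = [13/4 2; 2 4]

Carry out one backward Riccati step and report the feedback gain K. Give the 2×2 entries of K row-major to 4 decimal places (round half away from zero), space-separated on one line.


BᵀP = [-0.3750 -3.0000; 12.5000 16.0000]
S = R + BᵀPB = [2 0; 0 1] + [2.8125 -9.7500; -9.7500 73.0000] = [4.8125 -9.7500; -9.7500 74.0000]
BᵀPA = [-3.7500 3.7500; -1.0000 -41.0000]
K = S⁻¹·BᵀPA = [-1.1003 -0.4683; -0.1585 -0.6158]
A−BK = [-1.1329 -0.5344; 0.8751 0.3790]
AᵀP(A−BK) = [5.7153 2.6282; 2.6282 1.5102]
P' = Q + AᵀP(A−BK) = [6.9653 5.6282; 5.6282 10.5102]
tr(P') = 17.4755

-1.1003 -0.4683 -0.1585 -0.6158


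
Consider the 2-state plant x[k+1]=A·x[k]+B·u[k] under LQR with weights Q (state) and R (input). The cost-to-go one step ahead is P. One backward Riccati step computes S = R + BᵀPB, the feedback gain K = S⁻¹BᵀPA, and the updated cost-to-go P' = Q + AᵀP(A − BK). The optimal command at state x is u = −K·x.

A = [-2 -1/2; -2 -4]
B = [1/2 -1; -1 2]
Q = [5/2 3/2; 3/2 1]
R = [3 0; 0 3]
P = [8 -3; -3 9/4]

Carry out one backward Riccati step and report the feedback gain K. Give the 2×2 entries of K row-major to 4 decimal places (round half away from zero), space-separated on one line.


-0.1656 0.2930 0.3312 -0.5860

BᵀP = [7.0000 -3.7500; -14.0000 7.5000]
S = R + BᵀPB = [3 0; 0 3] + [7.2500 -14.5000; -14.5000 29.0000] = [10.2500 -14.5000; -14.5000 32.0000]
BᵀPA = [-6.5000 11.5000; 13.0000 -23.0000]
K = S⁻¹·BᵀPA = [-0.1656 0.2930; 0.3312 -0.5860]
A−BK = [-1.5860 -1.2325; -2.8280 -2.5350]
AᵀP(A−BK) = [11.6178 8.5223; 8.5223 9.1529]
P' = Q + AᵀP(A−BK) = [14.1178 10.0223; 10.0223 10.1529]
tr(P') = 24.2707


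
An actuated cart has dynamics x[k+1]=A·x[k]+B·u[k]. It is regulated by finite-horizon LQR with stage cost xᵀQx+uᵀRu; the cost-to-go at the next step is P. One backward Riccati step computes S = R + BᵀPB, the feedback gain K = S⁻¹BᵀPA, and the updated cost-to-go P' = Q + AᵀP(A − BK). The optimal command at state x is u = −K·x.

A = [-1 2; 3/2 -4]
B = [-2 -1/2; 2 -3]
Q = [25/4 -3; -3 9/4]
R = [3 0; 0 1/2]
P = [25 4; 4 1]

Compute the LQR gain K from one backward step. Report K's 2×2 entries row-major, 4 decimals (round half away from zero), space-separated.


0.4511 -0.9531 -0.0214 0.2945

BᵀP = [-42.0000 -6.0000; -24.5000 -5.0000]
S = R + BᵀPB = [3 0; 0 1/2] + [72.0000 39.0000; 39.0000 27.2500] = [75.0000 39.0000; 39.0000 27.7500]
BᵀPA = [33.0000 -60.0000; 17.0000 -29.0000]
K = S⁻¹·BᵀPA = [0.4511 -0.9531; -0.0214 0.2945]
A−BK = [-0.1084 0.2410; 0.5335 -1.2102]
AᵀP(A−BK) = [0.7266 -1.5529; -1.5529 3.3521]
P' = Q + AᵀP(A−BK) = [6.9766 -4.5529; -4.5529 5.6021]
tr(P') = 12.5786
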